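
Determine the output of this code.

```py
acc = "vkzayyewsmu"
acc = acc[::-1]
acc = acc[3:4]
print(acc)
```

w

reverse → 'umsweyyazkv'
slice [3:4] → 'w'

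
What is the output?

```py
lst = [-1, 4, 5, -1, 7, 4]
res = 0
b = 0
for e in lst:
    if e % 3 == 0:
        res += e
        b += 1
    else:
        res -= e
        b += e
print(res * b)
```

-324

e=-1: not %3==0, res = 0-(-1) = 1; b=-1
e=4: not %3==0, res = 1-4 = -3; b=3
e=5: not %3==0, res = (-3)-5 = -8; b=8
e=-1: not %3==0, res = (-8)-(-1) = -7; b=7
e=7: not %3==0, res = (-7)-7 = -14; b=14
e=4: not %3==0, res = (-14)-4 = -18; b=18
res*b = (-18)*18 = -324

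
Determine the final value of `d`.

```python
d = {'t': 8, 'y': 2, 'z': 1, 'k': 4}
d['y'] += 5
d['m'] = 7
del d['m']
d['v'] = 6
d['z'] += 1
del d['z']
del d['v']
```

{'t': 8, 'y': 7, 'k': 4}

d['y'] = 2+5 = 7 → {'t': 8, 'y': 7, 'z': 1, 'k': 4}
d['m'] = 7 → {'t': 8, 'y': 7, 'z': 1, 'k': 4, 'm': 7}
del 'm' → {'t': 8, 'y': 7, 'z': 1, 'k': 4}
d['v'] = 6 → {'t': 8, 'y': 7, 'z': 1, 'k': 4, 'v': 6}
d['z'] = 1+1 = 2 → {'t': 8, 'y': 7, 'z': 2, 'k': 4, 'v': 6}
del 'z' → {'t': 8, 'y': 7, 'k': 4, 'v': 6}
del 'v' → {'t': 8, 'y': 7, 'k': 4}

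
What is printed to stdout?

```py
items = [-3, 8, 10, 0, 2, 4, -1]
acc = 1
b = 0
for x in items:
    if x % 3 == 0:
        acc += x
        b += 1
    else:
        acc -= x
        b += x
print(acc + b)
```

x=-3: %3==0, acc = 1+(-3) = -2; b=1
x=8: not %3==0, acc = (-2)-8 = -10; b=9
x=10: not %3==0, acc = (-10)-10 = -20; b=19
x=0: %3==0, acc = (-20)+0 = -20; b=20
x=2: not %3==0, acc = (-20)-2 = -22; b=22
x=4: not %3==0, acc = (-22)-4 = -26; b=26
x=-1: not %3==0, acc = (-26)-(-1) = -25; b=25
acc+b = (-25)+25 = 0

0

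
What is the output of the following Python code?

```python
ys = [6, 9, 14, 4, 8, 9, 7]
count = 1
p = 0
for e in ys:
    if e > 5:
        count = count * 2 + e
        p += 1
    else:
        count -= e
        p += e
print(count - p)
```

e=6: >5, count = 1*2+6 = 8; p=1
e=9: >5, count = 8*2+9 = 25; p=2
e=14: >5, count = 25*2+14 = 64; p=3
e=4: not >5, count = 64-4 = 60; p=7
e=8: >5, count = 60*2+8 = 128; p=8
e=9: >5, count = 128*2+9 = 265; p=9
e=7: >5, count = 265*2+7 = 537; p=10
count-p = 537-10 = 527

527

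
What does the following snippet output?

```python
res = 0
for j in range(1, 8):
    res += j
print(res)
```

28

j=1: res = 0+1 = 1
j=2: res = 1+2 = 3
j=3: res = 3+3 = 6
j=4: res = 6+4 = 10
j=5: res = 10+5 = 15
j=6: res = 15+6 = 21
j=7: res = 21+7 = 28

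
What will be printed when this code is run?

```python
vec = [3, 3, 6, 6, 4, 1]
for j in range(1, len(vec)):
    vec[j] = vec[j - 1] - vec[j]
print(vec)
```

j=1: vec[1] = 3-3 = 0 → [3, 0, 6, 6, 4, 1]
j=2: vec[2] = 0-6 = -6 → [3, 0, -6, 6, 4, 1]
j=3: vec[3] = (-6)-6 = -12 → [3, 0, -6, -12, 4, 1]
j=4: vec[4] = (-12)-4 = -16 → [3, 0, -6, -12, -16, 1]
j=5: vec[5] = (-16)-1 = -17 → [3, 0, -6, -12, -16, -17]

[3, 0, -6, -12, -16, -17]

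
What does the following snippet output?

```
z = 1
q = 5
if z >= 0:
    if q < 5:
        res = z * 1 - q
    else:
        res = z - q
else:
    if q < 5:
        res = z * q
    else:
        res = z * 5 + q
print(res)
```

-4

z=1, q=5
z >= 0 is True; q < 5 is False
→ res = z - q = -4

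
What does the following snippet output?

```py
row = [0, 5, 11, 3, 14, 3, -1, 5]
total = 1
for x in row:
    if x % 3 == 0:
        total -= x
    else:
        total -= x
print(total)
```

-39

x=0: %3==0, total = 1-0 = 1
x=5: not %3==0, total = 1-5 = -4
x=11: not %3==0, total = (-4)-11 = -15
x=3: %3==0, total = (-15)-3 = -18
x=14: not %3==0, total = (-18)-14 = -32
x=3: %3==0, total = (-32)-3 = -35
x=-1: not %3==0, total = (-35)-(-1) = -34
x=5: not %3==0, total = (-34)-5 = -39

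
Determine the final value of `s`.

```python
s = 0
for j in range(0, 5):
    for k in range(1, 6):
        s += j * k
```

150

j=0,k=1: s = 0+0 = 0
j=0,k=2: s = 0+0 = 0
j=0,k=3: s = 0+0 = 0
j=0,k=4: s = 0+0 = 0
j=0,k=5: s = 0+0 = 0
j=1,k=1: s = 0+1 = 1
j=1,k=2: s = 1+2 = 3
j=1,k=3: s = 3+3 = 6
j=1,k=4: s = 6+4 = 10
j=1,k=5: s = 10+5 = 15
j=2,k=1: s = 15+2 = 17
j=2,k=2: s = 17+4 = 21
j=2,k=3: s = 21+6 = 27
j=2,k=4: s = 27+8 = 35
j=2,k=5: s = 35+10 = 45
j=3,k=1: s = 45+3 = 48
j=3,k=2: s = 48+6 = 54
j=3,k=3: s = 54+9 = 63
j=3,k=4: s = 63+12 = 75
j=3,k=5: s = 75+15 = 90
j=4,k=1: s = 90+4 = 94
j=4,k=2: s = 94+8 = 102
j=4,k=3: s = 102+12 = 114
j=4,k=4: s = 114+16 = 130
j=4,k=5: s = 130+20 = 150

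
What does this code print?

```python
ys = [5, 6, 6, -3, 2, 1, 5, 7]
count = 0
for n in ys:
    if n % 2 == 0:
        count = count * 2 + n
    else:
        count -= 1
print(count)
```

n=5: not even, count = 0-1 = -1
n=6: even, count = (-1)*2+6 = 4
n=6: even, count = 4*2+6 = 14
n=-3: not even, count = 14-1 = 13
n=2: even, count = 13*2+2 = 28
n=1: not even, count = 28-1 = 27
n=5: not even, count = 27-1 = 26
n=7: not even, count = 26-1 = 25

25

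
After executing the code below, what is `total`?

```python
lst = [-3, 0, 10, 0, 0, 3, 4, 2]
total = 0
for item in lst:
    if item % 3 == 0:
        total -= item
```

item=-3: %3==0, total = 0-(-3) = 3
item=0: %3==0, total = 3-0 = 3
item=10: not %3==0
item=0: %3==0, total = 3-0 = 3
item=0: %3==0, total = 3-0 = 3
item=3: %3==0, total = 3-3 = 0
item=4: not %3==0
item=2: not %3==0

0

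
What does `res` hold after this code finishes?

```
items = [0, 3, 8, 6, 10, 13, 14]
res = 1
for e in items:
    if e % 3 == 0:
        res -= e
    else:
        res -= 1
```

e=0: %3==0, res = 1-0 = 1
e=3: %3==0, res = 1-3 = -2
e=8: not %3==0, res = (-2)-1 = -3
e=6: %3==0, res = (-3)-6 = -9
e=10: not %3==0, res = (-9)-1 = -10
e=13: not %3==0, res = (-10)-1 = -11
e=14: not %3==0, res = (-11)-1 = -12

-12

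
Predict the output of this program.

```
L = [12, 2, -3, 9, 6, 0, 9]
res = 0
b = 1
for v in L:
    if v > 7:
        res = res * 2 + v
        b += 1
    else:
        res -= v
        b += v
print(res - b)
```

v=12: >7, res = 0*2+12 = 12; b=2
v=2: not >7, res = 12-2 = 10; b=4
v=-3: not >7, res = 10-(-3) = 13; b=1
v=9: >7, res = 13*2+9 = 35; b=2
v=6: not >7, res = 35-6 = 29; b=8
v=0: not >7, res = 29-0 = 29; b=8
v=9: >7, res = 29*2+9 = 67; b=9
res-b = 67-9 = 58

58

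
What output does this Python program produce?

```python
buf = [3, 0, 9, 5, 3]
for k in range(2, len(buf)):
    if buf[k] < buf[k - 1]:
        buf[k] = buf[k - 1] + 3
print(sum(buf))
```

k=2: 9>=0, unchanged → [3, 0, 9, 5, 3]
k=3: 5<9, buf[3] = 9+3 = 12 → [3, 0, 9, 12, 3]
k=4: 3<12, buf[4] = 12+3 = 15 → [3, 0, 9, 12, 15]
sum = 39

39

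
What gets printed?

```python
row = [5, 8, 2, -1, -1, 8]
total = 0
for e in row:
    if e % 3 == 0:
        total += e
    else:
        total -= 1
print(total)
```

e=5: not %3==0, total = 0-1 = -1
e=8: not %3==0, total = (-1)-1 = -2
e=2: not %3==0, total = (-2)-1 = -3
e=-1: not %3==0, total = (-3)-1 = -4
e=-1: not %3==0, total = (-4)-1 = -5
e=8: not %3==0, total = (-5)-1 = -6

-6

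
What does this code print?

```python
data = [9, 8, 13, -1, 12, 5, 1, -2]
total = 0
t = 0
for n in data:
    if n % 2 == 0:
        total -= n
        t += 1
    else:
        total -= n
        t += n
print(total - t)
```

n=9: not even, total = 0-9 = -9; t=9
n=8: even, total = (-9)-8 = -17; t=10
n=13: not even, total = (-17)-13 = -30; t=23
n=-1: not even, total = (-30)-(-1) = -29; t=22
n=12: even, total = (-29)-12 = -41; t=23
n=5: not even, total = (-41)-5 = -46; t=28
n=1: not even, total = (-46)-1 = -47; t=29
n=-2: even, total = (-47)-(-2) = -45; t=30
total-t = (-45)-30 = -75

-75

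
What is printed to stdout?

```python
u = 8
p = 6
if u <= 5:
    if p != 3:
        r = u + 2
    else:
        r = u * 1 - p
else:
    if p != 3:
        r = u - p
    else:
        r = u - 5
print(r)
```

2

u=8, p=6
u <= 5 is False; p != 3 is True
→ r = u - p = 2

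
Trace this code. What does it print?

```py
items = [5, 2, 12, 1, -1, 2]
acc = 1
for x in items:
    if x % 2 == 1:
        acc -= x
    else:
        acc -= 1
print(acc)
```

-7

x=5: odd, acc = 1-5 = -4
x=2: not odd, acc = (-4)-1 = -5
x=12: not odd, acc = (-5)-1 = -6
x=1: odd, acc = (-6)-1 = -7
x=-1: odd, acc = (-7)-(-1) = -6
x=2: not odd, acc = (-6)-1 = -7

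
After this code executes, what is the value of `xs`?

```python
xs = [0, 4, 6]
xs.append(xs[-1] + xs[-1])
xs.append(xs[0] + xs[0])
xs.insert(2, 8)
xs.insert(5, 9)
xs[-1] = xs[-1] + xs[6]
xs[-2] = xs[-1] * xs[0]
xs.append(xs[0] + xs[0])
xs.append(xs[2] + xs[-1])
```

append xs[-1]+xs[-1] = 6+6 = 12 → [0, 4, 6, 12]
append xs[0]+xs[0] = 0+0 = 0 → [0, 4, 6, 12, 0]
insert 8 at 2 → [0, 4, 8, 6, 12, 0]
insert 9 at 5 → [0, 4, 8, 6, 12, 9, 0]
xs[-1] = xs[-1]+xs[6] = 0+0 = 0 → [0, 4, 8, 6, 12, 9, 0]
xs[-2] = xs[-1]*xs[0] = 0*0 = 0 → [0, 4, 8, 6, 12, 0, 0]
append xs[0]+xs[0] = 0+0 = 0 → [0, 4, 8, 6, 12, 0, 0, 0]
append xs[2]+xs[-1] = 8+0 = 8 → [0, 4, 8, 6, 12, 0, 0, 0, 8]

[0, 4, 8, 6, 12, 0, 0, 0, 8]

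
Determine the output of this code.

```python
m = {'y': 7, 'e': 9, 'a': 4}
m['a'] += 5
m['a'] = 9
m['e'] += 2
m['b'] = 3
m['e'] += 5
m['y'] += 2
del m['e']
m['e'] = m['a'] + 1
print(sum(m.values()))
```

31

m['a'] = 4+5 = 9 → {'y': 7, 'e': 9, 'a': 9}
m['a'] = 9 → {'y': 7, 'e': 9, 'a': 9}
m['e'] = 9+2 = 11 → {'y': 7, 'e': 11, 'a': 9}
m['b'] = 3 → {'y': 7, 'e': 11, 'a': 9, 'b': 3}
m['e'] = 11+5 = 16 → {'y': 7, 'e': 16, 'a': 9, 'b': 3}
m['y'] = 7+2 = 9 → {'y': 9, 'e': 16, 'a': 9, 'b': 3}
del 'e' → {'y': 9, 'a': 9, 'b': 3}
m['e'] = m['a']+1 = 10 → {'y': 9, 'a': 9, 'b': 3, 'e': 10}
sum of values = 31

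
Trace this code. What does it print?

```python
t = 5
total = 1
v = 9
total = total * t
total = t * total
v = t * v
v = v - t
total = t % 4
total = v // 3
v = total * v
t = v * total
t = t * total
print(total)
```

total = 1*5 = 5
total = 5*5 = 25
v = 5*9 = 45
v = 45-5 = 40
total = 5%4 = 1
total = 40//3 = 13
v = 13*40 = 520
t = 520*13 = 6760
t = 6760*13 = 87880

13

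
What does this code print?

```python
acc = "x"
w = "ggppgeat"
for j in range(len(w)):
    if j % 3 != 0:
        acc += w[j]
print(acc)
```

xgpget

j=0: skip
j=1: add 'g' → 'xg'
j=2: add 'p' → 'xgp'
j=3: skip
j=4: add 'g' → 'xgpg'
j=5: add 'e' → 'xgpge'
j=6: skip
j=7: add 't' → 'xgpget'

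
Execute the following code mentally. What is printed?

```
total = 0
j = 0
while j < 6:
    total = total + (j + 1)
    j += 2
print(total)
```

9

j=0: total = 0+1 = 1
j=2: total = 1+3 = 4
j=4: total = 4+5 = 9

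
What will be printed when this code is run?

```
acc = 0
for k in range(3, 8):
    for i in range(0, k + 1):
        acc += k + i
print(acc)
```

k=3,i=0: acc = 0+3 = 3
k=3,i=1: acc = 3+4 = 7
k=3,i=2: acc = 7+5 = 12
k=3,i=3: acc = 12+6 = 18
k=4,i=0: acc = 18+4 = 22
k=4,i=1: acc = 22+5 = 27
k=4,i=2: acc = 27+6 = 33
k=4,i=3: acc = 33+7 = 40
k=4,i=4: acc = 40+8 = 48
k=5,i=0: acc = 48+5 = 53
k=5,i=1: acc = 53+6 = 59
k=5,i=2: acc = 59+7 = 66
k=5,i=3: acc = 66+8 = 74
k=5,i=4: acc = 74+9 = 83
k=5,i=5: acc = 83+10 = 93
k=6,i=0: acc = 93+6 = 99
k=6,i=1: acc = 99+7 = 106
k=6,i=2: acc = 106+8 = 114
k=6,i=3: acc = 114+9 = 123
k=6,i=4: acc = 123+10 = 133
k=6,i=5: acc = 133+11 = 144
k=6,i=6: acc = 144+12 = 156
k=7,i=0: acc = 156+7 = 163
k=7,i=1: acc = 163+8 = 171
k=7,i=2: acc = 171+9 = 180
k=7,i=3: acc = 180+10 = 190
k=7,i=4: acc = 190+11 = 201
k=7,i=5: acc = 201+12 = 213
k=7,i=6: acc = 213+13 = 226
k=7,i=7: acc = 226+14 = 240

240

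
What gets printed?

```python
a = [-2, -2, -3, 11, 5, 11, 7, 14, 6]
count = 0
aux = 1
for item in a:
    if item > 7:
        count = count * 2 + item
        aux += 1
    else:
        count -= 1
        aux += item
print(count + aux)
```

item=-2: not >7, count = 0-1 = -1; aux=-1
item=-2: not >7, count = (-1)-1 = -2; aux=-3
item=-3: not >7, count = (-2)-1 = -3; aux=-6
item=11: >7, count = (-3)*2+11 = 5; aux=-5
item=5: not >7, count = 5-1 = 4; aux=0
item=11: >7, count = 4*2+11 = 19; aux=1
item=7: not >7, count = 19-1 = 18; aux=8
item=14: >7, count = 18*2+14 = 50; aux=9
item=6: not >7, count = 50-1 = 49; aux=15
count+aux = 49+15 = 64

64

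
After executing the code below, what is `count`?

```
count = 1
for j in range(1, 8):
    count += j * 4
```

113

j=1: count = 1+1*4 = 5
j=2: count = 5+2*4 = 13
j=3: count = 13+3*4 = 25
j=4: count = 25+4*4 = 41
j=5: count = 41+5*4 = 61
j=6: count = 61+6*4 = 85
j=7: count = 85+7*4 = 113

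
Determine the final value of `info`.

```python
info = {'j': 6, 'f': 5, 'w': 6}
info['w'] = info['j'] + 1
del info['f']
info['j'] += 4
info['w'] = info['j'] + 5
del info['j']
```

{'w': 15}

info['w'] = info['j']+1 = 7 → {'j': 6, 'f': 5, 'w': 7}
del 'f' → {'j': 6, 'w': 7}
info['j'] = 6+4 = 10 → {'j': 10, 'w': 7}
info['w'] = info['j']+5 = 15 → {'j': 10, 'w': 15}
del 'j' → {'w': 15}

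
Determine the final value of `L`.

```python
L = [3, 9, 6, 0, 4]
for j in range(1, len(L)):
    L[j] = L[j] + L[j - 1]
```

j=1: L[1] = 9+3 = 12 → [3, 12, 6, 0, 4]
j=2: L[2] = 6+12 = 18 → [3, 12, 18, 0, 4]
j=3: L[3] = 0+18 = 18 → [3, 12, 18, 18, 4]
j=4: L[4] = 4+18 = 22 → [3, 12, 18, 18, 22]

[3, 12, 18, 18, 22]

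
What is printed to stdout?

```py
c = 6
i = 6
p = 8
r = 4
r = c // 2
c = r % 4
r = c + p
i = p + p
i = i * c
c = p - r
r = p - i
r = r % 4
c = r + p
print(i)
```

r = 6//2 = 3
c = 3%4 = 3
r = 3+8 = 11
i = 8+8 = 16
i = 16*3 = 48
c = 8-11 = -3
r = 8-48 = -40
r = (-40)%4 = 0
c = 0+8 = 8

48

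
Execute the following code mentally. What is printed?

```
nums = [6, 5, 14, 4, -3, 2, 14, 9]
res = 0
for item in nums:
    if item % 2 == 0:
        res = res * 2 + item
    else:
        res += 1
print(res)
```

item=6: even, res = 0*2+6 = 6
item=5: not even, res = 6+1 = 7
item=14: even, res = 7*2+14 = 28
item=4: even, res = 28*2+4 = 60
item=-3: not even, res = 60+1 = 61
item=2: even, res = 61*2+2 = 124
item=14: even, res = 124*2+14 = 262
item=9: not even, res = 262+1 = 263

263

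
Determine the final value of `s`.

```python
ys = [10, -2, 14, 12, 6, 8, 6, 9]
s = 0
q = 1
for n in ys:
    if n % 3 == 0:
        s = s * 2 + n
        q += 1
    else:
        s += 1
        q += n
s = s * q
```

6755

n=10: not %3==0, s = 0+1 = 1; q=11
n=-2: not %3==0, s = 1+1 = 2; q=9
n=14: not %3==0, s = 2+1 = 3; q=23
n=12: %3==0, s = 3*2+12 = 18; q=24
n=6: %3==0, s = 18*2+6 = 42; q=25
n=8: not %3==0, s = 42+1 = 43; q=33
n=6: %3==0, s = 43*2+6 = 92; q=34
n=9: %3==0, s = 92*2+9 = 193; q=35
s*q = 193*35 = 6755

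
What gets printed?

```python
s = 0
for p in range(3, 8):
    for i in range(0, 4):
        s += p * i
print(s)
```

p=3,i=0: s = 0+0 = 0
p=3,i=1: s = 0+3 = 3
p=3,i=2: s = 3+6 = 9
p=3,i=3: s = 9+9 = 18
p=4,i=0: s = 18+0 = 18
p=4,i=1: s = 18+4 = 22
p=4,i=2: s = 22+8 = 30
p=4,i=3: s = 30+12 = 42
p=5,i=0: s = 42+0 = 42
p=5,i=1: s = 42+5 = 47
p=5,i=2: s = 47+10 = 57
p=5,i=3: s = 57+15 = 72
p=6,i=0: s = 72+0 = 72
p=6,i=1: s = 72+6 = 78
p=6,i=2: s = 78+12 = 90
p=6,i=3: s = 90+18 = 108
p=7,i=0: s = 108+0 = 108
p=7,i=1: s = 108+7 = 115
p=7,i=2: s = 115+14 = 129
p=7,i=3: s = 129+21 = 150

150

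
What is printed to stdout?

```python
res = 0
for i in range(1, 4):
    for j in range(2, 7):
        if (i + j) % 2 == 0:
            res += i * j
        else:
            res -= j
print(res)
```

i=1,j=2: odd sum, res = 0-2 = -2
i=1,j=3: even sum, res = (-2)+3 = 1
i=1,j=4: odd sum, res = 1-4 = -3
i=1,j=5: even sum, res = (-3)+5 = 2
i=1,j=6: odd sum, res = 2-6 = -4
i=2,j=2: even sum, res = (-4)+4 = 0
i=2,j=3: odd sum, res = 0-3 = -3
i=2,j=4: even sum, res = (-3)+8 = 5
i=2,j=5: odd sum, res = 5-5 = 0
i=2,j=6: even sum, res = 0+12 = 12
i=3,j=2: odd sum, res = 12-2 = 10
i=3,j=3: even sum, res = 10+9 = 19
i=3,j=4: odd sum, res = 19-4 = 15
i=3,j=5: even sum, res = 15+15 = 30
i=3,j=6: odd sum, res = 30-6 = 24

24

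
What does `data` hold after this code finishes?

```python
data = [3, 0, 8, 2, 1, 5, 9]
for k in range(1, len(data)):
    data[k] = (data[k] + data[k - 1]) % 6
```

k=1: data[1] = (0+3)%6 = 3 → [3, 3, 8, 2, 1, 5, 9]
k=2: data[2] = (8+3)%6 = 5 → [3, 3, 5, 2, 1, 5, 9]
k=3: data[3] = (2+5)%6 = 1 → [3, 3, 5, 1, 1, 5, 9]
k=4: data[4] = (1+1)%6 = 2 → [3, 3, 5, 1, 2, 5, 9]
k=5: data[5] = (5+2)%6 = 1 → [3, 3, 5, 1, 2, 1, 9]
k=6: data[6] = (9+1)%6 = 4 → [3, 3, 5, 1, 2, 1, 4]

[3, 3, 5, 1, 2, 1, 4]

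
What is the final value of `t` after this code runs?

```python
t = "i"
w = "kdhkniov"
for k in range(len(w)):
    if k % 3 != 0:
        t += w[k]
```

'idhniv'

k=0: skip
k=1: add 'd' → 'id'
k=2: add 'h' → 'idh'
k=3: skip
k=4: add 'n' → 'idhn'
k=5: add 'i' → 'idhni'
k=6: skip
k=7: add 'v' → 'idhniv'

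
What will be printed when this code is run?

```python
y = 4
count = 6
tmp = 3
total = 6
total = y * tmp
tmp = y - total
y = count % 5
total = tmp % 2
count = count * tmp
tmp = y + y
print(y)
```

total = 4*3 = 12
tmp = 4-12 = -8
y = 6%5 = 1
total = (-8)%2 = 0
count = 6*(-8) = -48
tmp = 1+1 = 2

1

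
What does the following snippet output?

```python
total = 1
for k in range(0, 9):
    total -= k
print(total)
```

-35

k=0: total = 1-0 = 1
k=1: total = 1-1 = 0
k=2: total = 0-2 = -2
k=3: total = (-2)-3 = -5
k=4: total = (-5)-4 = -9
k=5: total = (-9)-5 = -14
k=6: total = (-14)-6 = -20
k=7: total = (-20)-7 = -27
k=8: total = (-27)-8 = -35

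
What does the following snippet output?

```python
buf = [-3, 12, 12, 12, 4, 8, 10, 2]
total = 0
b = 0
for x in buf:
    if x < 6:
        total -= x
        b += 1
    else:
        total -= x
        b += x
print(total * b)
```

x=-3: <6, total = 0-(-3) = 3; b=1
x=12: not <6, total = 3-12 = -9; b=13
x=12: not <6, total = (-9)-12 = -21; b=25
x=12: not <6, total = (-21)-12 = -33; b=37
x=4: <6, total = (-33)-4 = -37; b=38
x=8: not <6, total = (-37)-8 = -45; b=46
x=10: not <6, total = (-45)-10 = -55; b=56
x=2: <6, total = (-55)-2 = -57; b=57
total*b = (-57)*57 = -3249

-3249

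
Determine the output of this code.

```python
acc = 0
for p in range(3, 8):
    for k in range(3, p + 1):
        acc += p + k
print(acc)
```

p=3,k=3: acc = 0+6 = 6
p=4,k=3: acc = 6+7 = 13
p=4,k=4: acc = 13+8 = 21
p=5,k=3: acc = 21+8 = 29
p=5,k=4: acc = 29+9 = 38
p=5,k=5: acc = 38+10 = 48
p=6,k=3: acc = 48+9 = 57
p=6,k=4: acc = 57+10 = 67
p=6,k=5: acc = 67+11 = 78
p=6,k=6: acc = 78+12 = 90
p=7,k=3: acc = 90+10 = 100
p=7,k=4: acc = 100+11 = 111
p=7,k=5: acc = 111+12 = 123
p=7,k=6: acc = 123+13 = 136
p=7,k=7: acc = 136+14 = 150

150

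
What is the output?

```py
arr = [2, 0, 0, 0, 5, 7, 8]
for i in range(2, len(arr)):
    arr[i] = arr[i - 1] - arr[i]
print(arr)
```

[2, 0, 0, 0, -5, -12, -20]

i=2: arr[2] = 0-0 = 0 → [2, 0, 0, 0, 5, 7, 8]
i=3: arr[3] = 0-0 = 0 → [2, 0, 0, 0, 5, 7, 8]
i=4: arr[4] = 0-5 = -5 → [2, 0, 0, 0, -5, 7, 8]
i=5: arr[5] = (-5)-7 = -12 → [2, 0, 0, 0, -5, -12, 8]
i=6: arr[6] = (-12)-8 = -20 → [2, 0, 0, 0, -5, -12, -20]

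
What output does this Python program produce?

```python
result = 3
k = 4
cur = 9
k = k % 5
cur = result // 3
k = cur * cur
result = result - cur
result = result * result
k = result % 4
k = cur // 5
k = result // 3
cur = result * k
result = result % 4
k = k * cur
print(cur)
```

4

k = 4%5 = 4
cur = 3//3 = 1
k = 1*1 = 1
result = 3-1 = 2
result = 2*2 = 4
k = 4%4 = 0
k = 1//5 = 0
k = 4//3 = 1
cur = 4*1 = 4
result = 4%4 = 0
k = 1*4 = 4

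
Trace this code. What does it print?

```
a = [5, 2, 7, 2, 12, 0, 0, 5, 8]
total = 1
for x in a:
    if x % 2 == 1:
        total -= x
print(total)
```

x=5: odd, total = 1-5 = -4
x=2: not odd
x=7: odd, total = (-4)-7 = -11
x=2: not odd
x=12: not odd
x=0: not odd
x=0: not odd
x=5: odd, total = (-11)-5 = -16
x=8: not odd

-16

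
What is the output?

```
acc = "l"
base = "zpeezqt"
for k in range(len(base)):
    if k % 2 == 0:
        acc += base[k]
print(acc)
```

lzezt

k=0: add 'z' → 'lz'
k=1: skip
k=2: add 'e' → 'lze'
k=3: skip
k=4: add 'z' → 'lzez'
k=5: skip
k=6: add 't' → 'lzezt'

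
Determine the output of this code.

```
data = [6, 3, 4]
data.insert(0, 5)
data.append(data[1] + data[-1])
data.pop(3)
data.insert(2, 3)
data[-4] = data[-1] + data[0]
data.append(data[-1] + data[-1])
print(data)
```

insert 5 at 0 → [5, 6, 3, 4]
append data[1]+data[-1] = 6+4 = 10 → [5, 6, 3, 4, 10]
pop(3) removes 4 → [5, 6, 3, 10]
insert 3 at 2 → [5, 6, 3, 3, 10]
data[-4] = data[-1]+data[0] = 10+5 = 15 → [5, 15, 3, 3, 10]
append data[-1]+data[-1] = 10+10 = 20 → [5, 15, 3, 3, 10, 20]

[5, 15, 3, 3, 10, 20]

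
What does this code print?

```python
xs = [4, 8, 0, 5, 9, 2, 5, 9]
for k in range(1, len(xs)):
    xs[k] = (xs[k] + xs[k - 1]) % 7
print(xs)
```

[4, 5, 5, 3, 5, 0, 5, 0]

k=1: xs[1] = (8+4)%7 = 5 → [4, 5, 0, 5, 9, 2, 5, 9]
k=2: xs[2] = (0+5)%7 = 5 → [4, 5, 5, 5, 9, 2, 5, 9]
k=3: xs[3] = (5+5)%7 = 3 → [4, 5, 5, 3, 9, 2, 5, 9]
k=4: xs[4] = (9+3)%7 = 5 → [4, 5, 5, 3, 5, 2, 5, 9]
k=5: xs[5] = (2+5)%7 = 0 → [4, 5, 5, 3, 5, 0, 5, 9]
k=6: xs[6] = (5+0)%7 = 5 → [4, 5, 5, 3, 5, 0, 5, 9]
k=7: xs[7] = (9+5)%7 = 0 → [4, 5, 5, 3, 5, 0, 5, 0]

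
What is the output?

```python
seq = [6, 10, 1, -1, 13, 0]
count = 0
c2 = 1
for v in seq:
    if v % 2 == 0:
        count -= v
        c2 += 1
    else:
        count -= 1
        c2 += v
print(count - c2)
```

v=6: even, count = 0-6 = -6; c2=2
v=10: even, count = (-6)-10 = -16; c2=3
v=1: not even, count = (-16)-1 = -17; c2=4
v=-1: not even, count = (-17)-1 = -18; c2=3
v=13: not even, count = (-18)-1 = -19; c2=16
v=0: even, count = (-19)-0 = -19; c2=17
count-c2 = (-19)-17 = -36

-36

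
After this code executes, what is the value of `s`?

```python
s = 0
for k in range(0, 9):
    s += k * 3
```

108

k=0: s = 0+0*3 = 0
k=1: s = 0+1*3 = 3
k=2: s = 3+2*3 = 9
k=3: s = 9+3*3 = 18
k=4: s = 18+4*3 = 30
k=5: s = 30+5*3 = 45
k=6: s = 45+6*3 = 63
k=7: s = 63+7*3 = 84
k=8: s = 84+8*3 = 108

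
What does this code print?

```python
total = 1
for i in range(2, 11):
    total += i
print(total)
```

55

i=2: total = 1+2 = 3
i=3: total = 3+3 = 6
i=4: total = 6+4 = 10
i=5: total = 10+5 = 15
i=6: total = 15+6 = 21
i=7: total = 21+7 = 28
i=8: total = 28+8 = 36
i=9: total = 36+9 = 45
i=10: total = 45+10 = 55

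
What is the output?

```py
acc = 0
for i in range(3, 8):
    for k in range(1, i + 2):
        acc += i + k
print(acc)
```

i=3,k=1: acc = 0+4 = 4
i=3,k=2: acc = 4+5 = 9
i=3,k=3: acc = 9+6 = 15
i=3,k=4: acc = 15+7 = 22
i=4,k=1: acc = 22+5 = 27
i=4,k=2: acc = 27+6 = 33
i=4,k=3: acc = 33+7 = 40
i=4,k=4: acc = 40+8 = 48
i=4,k=5: acc = 48+9 = 57
i=5,k=1: acc = 57+6 = 63
i=5,k=2: acc = 63+7 = 70
i=5,k=3: acc = 70+8 = 78
i=5,k=4: acc = 78+9 = 87
i=5,k=5: acc = 87+10 = 97
i=5,k=6: acc = 97+11 = 108
i=6,k=1: acc = 108+7 = 115
i=6,k=2: acc = 115+8 = 123
i=6,k=3: acc = 123+9 = 132
i=6,k=4: acc = 132+10 = 142
i=6,k=5: acc = 142+11 = 153
i=6,k=6: acc = 153+12 = 165
i=6,k=7: acc = 165+13 = 178
i=7,k=1: acc = 178+8 = 186
i=7,k=2: acc = 186+9 = 195
i=7,k=3: acc = 195+10 = 205
i=7,k=4: acc = 205+11 = 216
i=7,k=5: acc = 216+12 = 228
i=7,k=6: acc = 228+13 = 241
i=7,k=7: acc = 241+14 = 255
i=7,k=8: acc = 255+15 = 270

270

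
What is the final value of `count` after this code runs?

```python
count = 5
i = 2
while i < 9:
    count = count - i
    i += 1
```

i=2: count = 5-2 = 3
i=3: count = 3-3 = 0
i=4: count = 0-4 = -4
i=5: count = (-4)-5 = -9
i=6: count = (-9)-6 = -15
i=7: count = (-15)-7 = -22
i=8: count = (-22)-8 = -30

-30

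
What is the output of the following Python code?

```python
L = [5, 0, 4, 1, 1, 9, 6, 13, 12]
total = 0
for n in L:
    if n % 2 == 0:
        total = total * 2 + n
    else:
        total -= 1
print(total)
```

10

n=5: not even, total = 0-1 = -1
n=0: even, total = (-1)*2+0 = -2
n=4: even, total = (-2)*2+4 = 0
n=1: not even, total = 0-1 = -1
n=1: not even, total = (-1)-1 = -2
n=9: not even, total = (-2)-1 = -3
n=6: even, total = (-3)*2+6 = 0
n=13: not even, total = 0-1 = -1
n=12: even, total = (-1)*2+12 = 10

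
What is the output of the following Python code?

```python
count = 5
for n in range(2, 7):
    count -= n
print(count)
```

-15

n=2: count = 5-2 = 3
n=3: count = 3-3 = 0
n=4: count = 0-4 = -4
n=5: count = (-4)-5 = -9
n=6: count = (-9)-6 = -15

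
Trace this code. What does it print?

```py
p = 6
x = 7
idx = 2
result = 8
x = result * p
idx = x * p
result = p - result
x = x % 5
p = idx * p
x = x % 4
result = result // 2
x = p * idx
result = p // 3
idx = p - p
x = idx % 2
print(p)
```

x = 8*6 = 48
idx = 48*6 = 288
result = 6-8 = -2
x = 48%5 = 3
p = 288*6 = 1728
x = 3%4 = 3
result = (-2)//2 = -1
x = 1728*288 = 497664
result = 1728//3 = 576
idx = 1728-1728 = 0
x = 0%2 = 0

1728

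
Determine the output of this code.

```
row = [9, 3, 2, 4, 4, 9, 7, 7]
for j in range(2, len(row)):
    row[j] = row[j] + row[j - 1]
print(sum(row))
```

126

j=2: row[2] = 2+3 = 5 → [9, 3, 5, 4, 4, 9, 7, 7]
j=3: row[3] = 4+5 = 9 → [9, 3, 5, 9, 4, 9, 7, 7]
j=4: row[4] = 4+9 = 13 → [9, 3, 5, 9, 13, 9, 7, 7]
j=5: row[5] = 9+13 = 22 → [9, 3, 5, 9, 13, 22, 7, 7]
j=6: row[6] = 7+22 = 29 → [9, 3, 5, 9, 13, 22, 29, 7]
j=7: row[7] = 7+29 = 36 → [9, 3, 5, 9, 13, 22, 29, 36]
sum = 126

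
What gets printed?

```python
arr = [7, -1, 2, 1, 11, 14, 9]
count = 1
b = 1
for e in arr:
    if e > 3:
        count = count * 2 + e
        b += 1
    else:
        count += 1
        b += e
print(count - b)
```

170

e=7: >3, count = 1*2+7 = 9; b=2
e=-1: not >3, count = 9+1 = 10; b=1
e=2: not >3, count = 10+1 = 11; b=3
e=1: not >3, count = 11+1 = 12; b=4
e=11: >3, count = 12*2+11 = 35; b=5
e=14: >3, count = 35*2+14 = 84; b=6
e=9: >3, count = 84*2+9 = 177; b=7
count-b = 177-7 = 170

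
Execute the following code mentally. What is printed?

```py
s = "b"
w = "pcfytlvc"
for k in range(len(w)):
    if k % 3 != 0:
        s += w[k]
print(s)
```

bcftlc

k=0: skip
k=1: add 'c' → 'bc'
k=2: add 'f' → 'bcf'
k=3: skip
k=4: add 't' → 'bcft'
k=5: add 'l' → 'bcftl'
k=6: skip
k=7: add 'c' → 'bcftlc'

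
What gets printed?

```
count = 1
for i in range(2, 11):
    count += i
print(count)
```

i=2: count = 1+2 = 3
i=3: count = 3+3 = 6
i=4: count = 6+4 = 10
i=5: count = 10+5 = 15
i=6: count = 15+6 = 21
i=7: count = 21+7 = 28
i=8: count = 28+8 = 36
i=9: count = 36+9 = 45
i=10: count = 45+10 = 55

55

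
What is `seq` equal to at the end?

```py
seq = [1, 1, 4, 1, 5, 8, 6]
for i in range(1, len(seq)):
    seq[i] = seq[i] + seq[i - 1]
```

[1, 2, 6, 7, 12, 20, 26]

i=1: seq[1] = 1+1 = 2 → [1, 2, 4, 1, 5, 8, 6]
i=2: seq[2] = 4+2 = 6 → [1, 2, 6, 1, 5, 8, 6]
i=3: seq[3] = 1+6 = 7 → [1, 2, 6, 7, 5, 8, 6]
i=4: seq[4] = 5+7 = 12 → [1, 2, 6, 7, 12, 8, 6]
i=5: seq[5] = 8+12 = 20 → [1, 2, 6, 7, 12, 20, 6]
i=6: seq[6] = 6+20 = 26 → [1, 2, 6, 7, 12, 20, 26]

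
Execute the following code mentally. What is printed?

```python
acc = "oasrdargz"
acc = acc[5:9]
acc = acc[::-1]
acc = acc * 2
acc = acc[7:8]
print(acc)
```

slice [5:9] → 'argz'
reverse → 'zgra'
repeat ×2 → 'zgrazgra'
slice [7:8] → 'a'

a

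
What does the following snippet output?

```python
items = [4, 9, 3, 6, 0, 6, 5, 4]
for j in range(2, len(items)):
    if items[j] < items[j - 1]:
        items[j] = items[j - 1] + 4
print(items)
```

j=2: 3<9, items[2] = 9+4 = 13 → [4, 9, 13, 6, 0, 6, 5, 4]
j=3: 6<13, items[3] = 13+4 = 17 → [4, 9, 13, 17, 0, 6, 5, 4]
j=4: 0<17, items[4] = 17+4 = 21 → [4, 9, 13, 17, 21, 6, 5, 4]
j=5: 6<21, items[5] = 21+4 = 25 → [4, 9, 13, 17, 21, 25, 5, 4]
j=6: 5<25, items[6] = 25+4 = 29 → [4, 9, 13, 17, 21, 25, 29, 4]
j=7: 4<29, items[7] = 29+4 = 33 → [4, 9, 13, 17, 21, 25, 29, 33]

[4, 9, 13, 17, 21, 25, 29, 33]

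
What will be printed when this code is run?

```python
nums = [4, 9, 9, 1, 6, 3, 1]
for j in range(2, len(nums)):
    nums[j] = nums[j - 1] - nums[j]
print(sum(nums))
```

-16

j=2: nums[2] = 9-9 = 0 → [4, 9, 0, 1, 6, 3, 1]
j=3: nums[3] = 0-1 = -1 → [4, 9, 0, -1, 6, 3, 1]
j=4: nums[4] = (-1)-6 = -7 → [4, 9, 0, -1, -7, 3, 1]
j=5: nums[5] = (-7)-3 = -10 → [4, 9, 0, -1, -7, -10, 1]
j=6: nums[6] = (-10)-1 = -11 → [4, 9, 0, -1, -7, -10, -11]
sum = -16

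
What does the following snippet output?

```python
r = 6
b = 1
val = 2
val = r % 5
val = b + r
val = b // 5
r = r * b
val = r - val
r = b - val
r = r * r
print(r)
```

val = 6%5 = 1
val = 1+6 = 7
val = 1//5 = 0
r = 6*1 = 6
val = 6-0 = 6
r = 1-6 = -5
r = (-5)*(-5) = 25

25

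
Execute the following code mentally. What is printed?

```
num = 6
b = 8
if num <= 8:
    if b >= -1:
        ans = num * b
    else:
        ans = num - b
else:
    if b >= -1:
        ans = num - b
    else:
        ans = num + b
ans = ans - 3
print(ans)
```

num=6, b=8
num <= 8 is True; b >= -1 is True
→ ans = num * b = 48
ans = 48-3 = 45

45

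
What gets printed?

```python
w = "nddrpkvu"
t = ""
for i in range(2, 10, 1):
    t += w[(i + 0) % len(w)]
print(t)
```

drpkvund

i=2: add w[2]='d' → 'd'
i=3: add w[3]='r' → 'dr'
i=4: add w[4]='p' → 'drp'
i=5: add w[5]='k' → 'drpk'
i=6: add w[6]='v' → 'drpkv'
i=7: add w[7]='u' → 'drpkvu'
i=8: add w[0]='n' → 'drpkvun'
i=9: add w[1]='d' → 'drpkvund'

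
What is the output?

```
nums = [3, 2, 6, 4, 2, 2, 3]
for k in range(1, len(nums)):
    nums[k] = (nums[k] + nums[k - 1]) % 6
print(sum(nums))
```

26

k=1: nums[1] = (2+3)%6 = 5 → [3, 5, 6, 4, 2, 2, 3]
k=2: nums[2] = (6+5)%6 = 5 → [3, 5, 5, 4, 2, 2, 3]
k=3: nums[3] = (4+5)%6 = 3 → [3, 5, 5, 3, 2, 2, 3]
k=4: nums[4] = (2+3)%6 = 5 → [3, 5, 5, 3, 5, 2, 3]
k=5: nums[5] = (2+5)%6 = 1 → [3, 5, 5, 3, 5, 1, 3]
k=6: nums[6] = (3+1)%6 = 4 → [3, 5, 5, 3, 5, 1, 4]
sum = 26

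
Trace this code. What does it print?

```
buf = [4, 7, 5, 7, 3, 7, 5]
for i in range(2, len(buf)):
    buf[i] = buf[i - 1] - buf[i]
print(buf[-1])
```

-20

i=2: buf[2] = 7-5 = 2 → [4, 7, 2, 7, 3, 7, 5]
i=3: buf[3] = 2-7 = -5 → [4, 7, 2, -5, 3, 7, 5]
i=4: buf[4] = (-5)-3 = -8 → [4, 7, 2, -5, -8, 7, 5]
i=5: buf[5] = (-8)-7 = -15 → [4, 7, 2, -5, -8, -15, 5]
i=6: buf[6] = (-15)-5 = -20 → [4, 7, 2, -5, -8, -15, -20]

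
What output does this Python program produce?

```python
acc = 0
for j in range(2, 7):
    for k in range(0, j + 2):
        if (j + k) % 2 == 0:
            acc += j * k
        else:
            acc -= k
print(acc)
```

110

j=2,k=0: even sum, acc = 0+0 = 0
j=2,k=1: odd sum, acc = 0-1 = -1
j=2,k=2: even sum, acc = (-1)+4 = 3
j=2,k=3: odd sum, acc = 3-3 = 0
j=3,k=0: odd sum, acc = 0-0 = 0
j=3,k=1: even sum, acc = 0+3 = 3
j=3,k=2: odd sum, acc = 3-2 = 1
j=3,k=3: even sum, acc = 1+9 = 10
j=3,k=4: odd sum, acc = 10-4 = 6
j=4,k=0: even sum, acc = 6+0 = 6
j=4,k=1: odd sum, acc = 6-1 = 5
j=4,k=2: even sum, acc = 5+8 = 13
j=4,k=3: odd sum, acc = 13-3 = 10
j=4,k=4: even sum, acc = 10+16 = 26
j=4,k=5: odd sum, acc = 26-5 = 21
j=5,k=0: odd sum, acc = 21-0 = 21
j=5,k=1: even sum, acc = 21+5 = 26
j=5,k=2: odd sum, acc = 26-2 = 24
j=5,k=3: even sum, acc = 24+15 = 39
j=5,k=4: odd sum, acc = 39-4 = 35
j=5,k=5: even sum, acc = 35+25 = 60
j=5,k=6: odd sum, acc = 60-6 = 54
j=6,k=0: even sum, acc = 54+0 = 54
j=6,k=1: odd sum, acc = 54-1 = 53
j=6,k=2: even sum, acc = 53+12 = 65
j=6,k=3: odd sum, acc = 65-3 = 62
j=6,k=4: even sum, acc = 62+24 = 86
j=6,k=5: odd sum, acc = 86-5 = 81
j=6,k=6: even sum, acc = 81+36 = 117
j=6,k=7: odd sum, acc = 117-7 = 110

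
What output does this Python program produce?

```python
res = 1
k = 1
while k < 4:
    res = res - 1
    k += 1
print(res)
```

k=1: res = 1-1 = 0
k=2: res = 0-1 = -1
k=3: res = (-1)-1 = -2

-2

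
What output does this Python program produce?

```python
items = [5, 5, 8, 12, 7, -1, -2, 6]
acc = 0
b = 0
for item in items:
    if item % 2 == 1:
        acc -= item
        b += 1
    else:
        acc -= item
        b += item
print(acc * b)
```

item=5: odd, acc = 0-5 = -5; b=1
item=5: odd, acc = (-5)-5 = -10; b=2
item=8: not odd, acc = (-10)-8 = -18; b=10
item=12: not odd, acc = (-18)-12 = -30; b=22
item=7: odd, acc = (-30)-7 = -37; b=23
item=-1: odd, acc = (-37)-(-1) = -36; b=24
item=-2: not odd, acc = (-36)-(-2) = -34; b=22
item=6: not odd, acc = (-34)-6 = -40; b=28
acc*b = (-40)*28 = -1120

-1120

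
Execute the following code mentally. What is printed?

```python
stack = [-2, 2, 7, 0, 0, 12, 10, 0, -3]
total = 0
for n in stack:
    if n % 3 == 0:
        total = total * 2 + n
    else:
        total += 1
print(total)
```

145

n=-2: not %3==0, total = 0+1 = 1
n=2: not %3==0, total = 1+1 = 2
n=7: not %3==0, total = 2+1 = 3
n=0: %3==0, total = 3*2+0 = 6
n=0: %3==0, total = 6*2+0 = 12
n=12: %3==0, total = 12*2+12 = 36
n=10: not %3==0, total = 36+1 = 37
n=0: %3==0, total = 37*2+0 = 74
n=-3: %3==0, total = 74*2+(-3) = 145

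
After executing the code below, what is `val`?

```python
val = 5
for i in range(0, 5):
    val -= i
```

i=0: val = 5-0 = 5
i=1: val = 5-1 = 4
i=2: val = 4-2 = 2
i=3: val = 2-3 = -1
i=4: val = (-1)-4 = -5

-5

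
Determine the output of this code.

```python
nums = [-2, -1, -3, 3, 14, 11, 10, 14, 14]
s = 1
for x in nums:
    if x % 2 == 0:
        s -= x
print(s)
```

x=-2: even, s = 1-(-2) = 3
x=-1: not even
x=-3: not even
x=3: not even
x=14: even, s = 3-14 = -11
x=11: not even
x=10: even, s = (-11)-10 = -21
x=14: even, s = (-21)-14 = -35
x=14: even, s = (-35)-14 = -49

-49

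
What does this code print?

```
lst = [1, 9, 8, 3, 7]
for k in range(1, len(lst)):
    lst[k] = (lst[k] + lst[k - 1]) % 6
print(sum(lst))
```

k=1: lst[1] = (9+1)%6 = 4 → [1, 4, 8, 3, 7]
k=2: lst[2] = (8+4)%6 = 0 → [1, 4, 0, 3, 7]
k=3: lst[3] = (3+0)%6 = 3 → [1, 4, 0, 3, 7]
k=4: lst[4] = (7+3)%6 = 4 → [1, 4, 0, 3, 4]
sum = 12

12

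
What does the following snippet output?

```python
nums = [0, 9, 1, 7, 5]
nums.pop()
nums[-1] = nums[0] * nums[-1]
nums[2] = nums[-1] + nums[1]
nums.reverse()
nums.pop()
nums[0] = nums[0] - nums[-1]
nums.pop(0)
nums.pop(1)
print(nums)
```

[9]

pop() removes 5 → [0, 9, 1, 7]
nums[-1] = nums[0]*nums[-1] = 0*7 = 0 → [0, 9, 1, 0]
nums[2] = nums[-1]+nums[1] = 0+9 = 9 → [0, 9, 9, 0]
reverse → [0, 9, 9, 0]
pop() removes 0 → [0, 9, 9]
nums[0] = nums[0]-nums[-1] = 0-9 = -9 → [-9, 9, 9]
pop(0) removes -9 → [9, 9]
pop(1) removes 9 → [9]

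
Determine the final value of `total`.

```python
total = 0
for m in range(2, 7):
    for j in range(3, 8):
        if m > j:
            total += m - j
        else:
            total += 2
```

48

m=2,j=3: not 2>3, total = 0+2 = 2
m=2,j=4: not 2>4, total = 2+2 = 4
m=2,j=5: not 2>5, total = 4+2 = 6
m=2,j=6: not 2>6, total = 6+2 = 8
m=2,j=7: not 2>7, total = 8+2 = 10
m=3,j=3: not 3>3, total = 10+2 = 12
m=3,j=4: not 3>4, total = 12+2 = 14
m=3,j=5: not 3>5, total = 14+2 = 16
m=3,j=6: not 3>6, total = 16+2 = 18
m=3,j=7: not 3>7, total = 18+2 = 20
m=4,j=3: 4>3, total = 20+1 = 21
m=4,j=4: not 4>4, total = 21+2 = 23
m=4,j=5: not 4>5, total = 23+2 = 25
m=4,j=6: not 4>6, total = 25+2 = 27
m=4,j=7: not 4>7, total = 27+2 = 29
m=5,j=3: 5>3, total = 29+2 = 31
m=5,j=4: 5>4, total = 31+1 = 32
m=5,j=5: not 5>5, total = 32+2 = 34
m=5,j=6: not 5>6, total = 34+2 = 36
m=5,j=7: not 5>7, total = 36+2 = 38
m=6,j=3: 6>3, total = 38+3 = 41
m=6,j=4: 6>4, total = 41+2 = 43
m=6,j=5: 6>5, total = 43+1 = 44
m=6,j=6: not 6>6, total = 44+2 = 46
m=6,j=7: not 6>7, total = 46+2 = 48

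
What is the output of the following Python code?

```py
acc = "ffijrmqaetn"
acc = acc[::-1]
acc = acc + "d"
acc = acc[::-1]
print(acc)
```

dffijrmqaetn

reverse → 'nteaqmrjiff'
+ 'd' → 'nteaqmrjiffd'
reverse → 'dffijrmqaetn'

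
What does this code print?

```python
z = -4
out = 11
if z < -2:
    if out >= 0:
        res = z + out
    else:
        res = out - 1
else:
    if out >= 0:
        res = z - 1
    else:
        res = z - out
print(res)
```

7

z=-4, out=11
z < -2 is True; out >= 0 is True
→ res = z + out = 7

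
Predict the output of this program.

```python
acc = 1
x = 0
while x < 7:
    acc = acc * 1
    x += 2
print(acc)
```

x=0: acc = 1*1 = 1
x=2: acc = 1*1 = 1
x=4: acc = 1*1 = 1
x=6: acc = 1*1 = 1

1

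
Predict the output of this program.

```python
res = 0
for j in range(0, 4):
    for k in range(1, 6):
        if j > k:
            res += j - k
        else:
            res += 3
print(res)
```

j=0,k=1: not 0>1, res = 0+3 = 3
j=0,k=2: not 0>2, res = 3+3 = 6
j=0,k=3: not 0>3, res = 6+3 = 9
j=0,k=4: not 0>4, res = 9+3 = 12
j=0,k=5: not 0>5, res = 12+3 = 15
j=1,k=1: not 1>1, res = 15+3 = 18
j=1,k=2: not 1>2, res = 18+3 = 21
j=1,k=3: not 1>3, res = 21+3 = 24
j=1,k=4: not 1>4, res = 24+3 = 27
j=1,k=5: not 1>5, res = 27+3 = 30
j=2,k=1: 2>1, res = 30+1 = 31
j=2,k=2: not 2>2, res = 31+3 = 34
j=2,k=3: not 2>3, res = 34+3 = 37
j=2,k=4: not 2>4, res = 37+3 = 40
j=2,k=5: not 2>5, res = 40+3 = 43
j=3,k=1: 3>1, res = 43+2 = 45
j=3,k=2: 3>2, res = 45+1 = 46
j=3,k=3: not 3>3, res = 46+3 = 49
j=3,k=4: not 3>4, res = 49+3 = 52
j=3,k=5: not 3>5, res = 52+3 = 55

55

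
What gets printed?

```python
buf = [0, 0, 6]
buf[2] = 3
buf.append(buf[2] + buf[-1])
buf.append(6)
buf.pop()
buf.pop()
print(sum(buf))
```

3

buf[2] = 3 → [0, 0, 3]
append buf[2]+buf[-1] = 3+3 = 6 → [0, 0, 3, 6]
append 6 → [0, 0, 3, 6, 6]
pop() removes 6 → [0, 0, 3, 6]
pop() removes 6 → [0, 0, 3]
sum = 3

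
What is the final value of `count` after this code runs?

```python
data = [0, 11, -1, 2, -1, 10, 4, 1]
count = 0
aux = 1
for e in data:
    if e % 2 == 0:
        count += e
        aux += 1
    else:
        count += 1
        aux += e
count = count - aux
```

5

e=0: even, count = 0+0 = 0; aux=2
e=11: not even, count = 0+1 = 1; aux=13
e=-1: not even, count = 1+1 = 2; aux=12
e=2: even, count = 2+2 = 4; aux=13
e=-1: not even, count = 4+1 = 5; aux=12
e=10: even, count = 5+10 = 15; aux=13
e=4: even, count = 15+4 = 19; aux=14
e=1: not even, count = 19+1 = 20; aux=15
count-aux = 20-15 = 5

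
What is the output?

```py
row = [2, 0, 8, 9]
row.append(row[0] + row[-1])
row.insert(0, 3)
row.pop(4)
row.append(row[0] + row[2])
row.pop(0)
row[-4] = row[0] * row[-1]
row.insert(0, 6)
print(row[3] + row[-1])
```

11

append row[0]+row[-1] = 2+9 = 11 → [2, 0, 8, 9, 11]
insert 3 at 0 → [3, 2, 0, 8, 9, 11]
pop(4) removes 9 → [3, 2, 0, 8, 11]
append row[0]+row[2] = 3+0 = 3 → [3, 2, 0, 8, 11, 3]
pop(0) removes 3 → [2, 0, 8, 11, 3]
row[-4] = row[0]*row[-1] = 2*3 = 6 → [2, 6, 8, 11, 3]
insert 6 at 0 → [6, 2, 6, 8, 11, 3]
row[3]+row[-1] = 8+3 = 11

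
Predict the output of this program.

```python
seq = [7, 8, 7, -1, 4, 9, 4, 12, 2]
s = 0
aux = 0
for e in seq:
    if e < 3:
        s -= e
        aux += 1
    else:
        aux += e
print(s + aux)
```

52

e=7: not <3; aux=7
e=8: not <3; aux=15
e=7: not <3; aux=22
e=-1: <3, s = 0-(-1) = 1; aux=23
e=4: not <3; aux=27
e=9: not <3; aux=36
e=4: not <3; aux=40
e=12: not <3; aux=52
e=2: <3, s = 1-2 = -1; aux=53
s+aux = (-1)+53 = 52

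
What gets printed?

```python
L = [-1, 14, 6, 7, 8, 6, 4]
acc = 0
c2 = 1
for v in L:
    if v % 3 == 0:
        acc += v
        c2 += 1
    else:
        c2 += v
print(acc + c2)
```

v=-1: not %3==0; c2=0
v=14: not %3==0; c2=14
v=6: %3==0, acc = 0+6 = 6; c2=15
v=7: not %3==0; c2=22
v=8: not %3==0; c2=30
v=6: %3==0, acc = 6+6 = 12; c2=31
v=4: not %3==0; c2=35
acc+c2 = 12+35 = 47

47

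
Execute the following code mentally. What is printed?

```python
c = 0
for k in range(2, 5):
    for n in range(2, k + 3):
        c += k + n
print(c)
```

k=2,n=2: c = 0+4 = 4
k=2,n=3: c = 4+5 = 9
k=2,n=4: c = 9+6 = 15
k=3,n=2: c = 15+5 = 20
k=3,n=3: c = 20+6 = 26
k=3,n=4: c = 26+7 = 33
k=3,n=5: c = 33+8 = 41
k=4,n=2: c = 41+6 = 47
k=4,n=3: c = 47+7 = 54
k=4,n=4: c = 54+8 = 62
k=4,n=5: c = 62+9 = 71
k=4,n=6: c = 71+10 = 81

81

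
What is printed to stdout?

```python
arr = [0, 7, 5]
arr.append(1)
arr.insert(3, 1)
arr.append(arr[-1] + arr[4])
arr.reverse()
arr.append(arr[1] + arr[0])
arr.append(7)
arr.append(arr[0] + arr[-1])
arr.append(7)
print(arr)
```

[2, 1, 1, 5, 7, 0, 3, 7, 9, 7]

append 1 → [0, 7, 5, 1]
insert 1 at 3 → [0, 7, 5, 1, 1]
append arr[-1]+arr[4] = 1+1 = 2 → [0, 7, 5, 1, 1, 2]
reverse → [2, 1, 1, 5, 7, 0]
append arr[1]+arr[0] = 1+2 = 3 → [2, 1, 1, 5, 7, 0, 3]
append 7 → [2, 1, 1, 5, 7, 0, 3, 7]
append arr[0]+arr[-1] = 2+7 = 9 → [2, 1, 1, 5, 7, 0, 3, 7, 9]
append 7 → [2, 1, 1, 5, 7, 0, 3, 7, 9, 7]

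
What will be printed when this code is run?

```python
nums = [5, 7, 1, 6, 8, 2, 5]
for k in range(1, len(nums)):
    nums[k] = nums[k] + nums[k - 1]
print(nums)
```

k=1: nums[1] = 7+5 = 12 → [5, 12, 1, 6, 8, 2, 5]
k=2: nums[2] = 1+12 = 13 → [5, 12, 13, 6, 8, 2, 5]
k=3: nums[3] = 6+13 = 19 → [5, 12, 13, 19, 8, 2, 5]
k=4: nums[4] = 8+19 = 27 → [5, 12, 13, 19, 27, 2, 5]
k=5: nums[5] = 2+27 = 29 → [5, 12, 13, 19, 27, 29, 5]
k=6: nums[6] = 5+29 = 34 → [5, 12, 13, 19, 27, 29, 34]

[5, 12, 13, 19, 27, 29, 34]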